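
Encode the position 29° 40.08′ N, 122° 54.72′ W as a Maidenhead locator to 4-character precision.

CL89

Shift to the Maidenhead origin (180°W, 90°S): lon 57.09, lat 119.67.
Field: 57.09/20 → 2 → C, 119.67/10 → 11 → L; chars CL.
Square: 17.09/2 → 8, 9.67/1 → 9; chars 89.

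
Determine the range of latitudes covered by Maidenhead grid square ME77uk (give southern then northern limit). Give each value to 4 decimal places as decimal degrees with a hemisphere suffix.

42.5833° S, 42.5417° S

Field M=12, E=4: +12·20° lon, +4·10° lat → SW at lon 60°, lat -50°.
Square 7, 7: +7·2° lon, +7·1° lat → SW at lon 74°, lat -43°.
Subsquare u=20, k=10: +20·0.0833333° lon, +10·0.0416667° lat → SW at lon 75.6667°, lat -42.5833°.
Cell spans 0.0833333° lon × 0.0416667° lat.
south 42.5833° S, north 42.5417° S.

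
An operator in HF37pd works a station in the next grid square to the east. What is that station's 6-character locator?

HF37qd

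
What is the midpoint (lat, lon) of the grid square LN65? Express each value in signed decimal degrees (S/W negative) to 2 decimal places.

45.50, 53.00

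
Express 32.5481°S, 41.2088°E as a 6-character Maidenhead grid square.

LF07ok

Shift to the Maidenhead origin (180°W, 90°S): lon 221.2088, lat 57.4519.
Field: lon ⌊221.2088/20⌋ = 11 → L; lat ⌊57.4519/10⌋ = 5 → F.
Square: lon ⌊1.2088/2⌋ = 0; lat ⌊7.4519/1⌋ = 7.
Subsquare: lon ⌊1.2088/0.0833333⌋ = 14 → o; lat ⌊0.4519/0.0416667⌋ = 10 → k.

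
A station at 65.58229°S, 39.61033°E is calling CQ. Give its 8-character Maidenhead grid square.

KC94tk30

Shift to the Maidenhead origin (180°W, 90°S): lon 219.61033, lat 24.41771.
Field: lon ⌊219.61033/20⌋ = 10 → K; lat ⌊24.41771/10⌋ = 2 → C.
Square: lon ⌊19.61033/2⌋ = 9; lat ⌊4.41771/1⌋ = 4.
Subsquare: lon ⌊1.61033/0.0833333⌋ = 19 → t; lat ⌊0.41771/0.0416667⌋ = 10 → k.
Extended square: lon ⌊0.02700/0.00833333⌋ = 3; lat ⌊0.00104/0.00416667⌋ = 0.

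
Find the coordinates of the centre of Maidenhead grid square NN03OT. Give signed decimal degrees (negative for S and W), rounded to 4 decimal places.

Field N=13, N=13: +13·20° lon, +13·10° lat → SW at lon 80°, lat 40°.
Square 0, 3: +0·2° lon, +3·1° lat → SW at lon 80°, lat 43°.
Subsquare o=14, t=19: +14·0.0833333° lon, +19·0.0416667° lat → SW at lon 81.1667°, lat 43.7917°.
Cell spans 0.0833333° lon × 0.0416667° lat. Centre is SW corner plus half of each.
latitude 43.8125, longitude 81.2083.

43.8125, 81.2083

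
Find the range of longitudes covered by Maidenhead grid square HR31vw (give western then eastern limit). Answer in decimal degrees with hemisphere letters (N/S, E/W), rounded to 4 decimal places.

32.2500° W, 32.1667° W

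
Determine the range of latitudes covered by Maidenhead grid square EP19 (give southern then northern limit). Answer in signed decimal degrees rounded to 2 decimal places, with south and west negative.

Field E=4, P=15: +4·20° lon, +15·10° lat → SW at lon -100°, lat 60°.
Square 1, 9: +1·2° lon, +9·1° lat → SW at lon -98°, lat 69°.
Cell spans 2° lon × 1° lat.
south 69.00, north 70.00.

69.00, 70.00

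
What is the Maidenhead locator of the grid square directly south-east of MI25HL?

MI25ik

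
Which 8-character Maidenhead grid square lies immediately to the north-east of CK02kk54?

CK02kk65

Longitude extended square 5; +1 → 6.
Latitude extended square 4; +1 → 5.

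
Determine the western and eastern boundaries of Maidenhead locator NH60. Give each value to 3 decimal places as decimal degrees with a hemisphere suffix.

92.000° E, 94.000° E

Field N=13, H=7: +13·20° lon, +7·10° lat → SW at lon 80°, lat -20°.
Square 6, 0: +6·2° lon, +0·1° lat → SW at lon 92°, lat -20°.
Cell spans 2° lon × 1° lat.
west 92.000° E, east 94.000° E.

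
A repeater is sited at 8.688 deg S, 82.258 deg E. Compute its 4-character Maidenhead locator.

NI11

Offset from 180°W / 90°S: lon 262.26°, lat 81.31°.
Field: 262.26/20 → 13 → N, 81.31/10 → 8 → I; chars NI.
Square: 2.26/2 → 1, 1.31/1 → 1; chars 11.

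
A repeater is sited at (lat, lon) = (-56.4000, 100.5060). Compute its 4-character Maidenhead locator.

Offset from 180°W / 90°S: lon 280.51°, lat 33.60°.
Field (20°×10°, letters A–R): 280.51/20 → 14 → O, 33.60/10 → 3 → D; chars OD.
Square (2°×1°, digits 0–9): 0.51/2 → 0, 3.60/1 → 3; chars 03.

OD03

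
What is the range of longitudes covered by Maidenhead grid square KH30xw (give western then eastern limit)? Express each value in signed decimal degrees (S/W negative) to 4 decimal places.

27.9167, 28.0000

Field K=10, H=7: +10·20° lon, +7·10° lat → SW at lon 20°, lat -20°.
Square 3, 0: +3·2° lon, +0·1° lat → SW at lon 26°, lat -20°.
Subsquare x=23, w=22: +23·0.0833333° lon, +22·0.0416667° lat → SW at lon 27.9167°, lat -19.0833°.
Cell spans 0.0833333° lon × 0.0416667° lat.
west 27.9167, east 28.0000.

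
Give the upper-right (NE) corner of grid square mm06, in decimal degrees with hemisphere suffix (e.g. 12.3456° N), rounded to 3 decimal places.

Field M=12, M=12: +12·20° lon, +12·10° lat → SW at lon 60°, lat 30°.
Square 0, 6: +0·2° lon, +6·1° lat → SW at lon 60°, lat 36°.
Cell spans 2° lon × 1° lat. NE corner is SW corner plus one full cell.
latitude 37.000° N, longitude 62.000° E.

37.000° N, 62.000° E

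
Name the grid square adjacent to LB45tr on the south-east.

LB45uq

Longitude subsquare t = 19; +1 → 20 = u.
Latitude subsquare r = 17; −1 → 16 = q.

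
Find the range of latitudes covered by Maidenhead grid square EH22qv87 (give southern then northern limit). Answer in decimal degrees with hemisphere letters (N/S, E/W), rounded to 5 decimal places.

17.09583° S, 17.09167° S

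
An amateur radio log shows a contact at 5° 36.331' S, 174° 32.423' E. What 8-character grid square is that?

RI74gj44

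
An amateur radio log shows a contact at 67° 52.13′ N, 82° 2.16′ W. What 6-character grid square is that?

EP87xu

Offset from 180°W / 90°S: lon 97.9640°, lat 157.8688°.
Field (20°×10°, letters A–R): lon ⌊97.9640/20⌋ = 4 → E; lat ⌊157.8688/10⌋ = 15 → P.
Square (2°×1°, digits 0–9): lon ⌊17.9640/2⌋ = 8; lat ⌊7.8688/1⌋ = 7.
Subsquare (5′×2.5′, letters a–x): lon ⌊1.9640/0.0833333⌋ = 23 → x; lat ⌊0.8688/0.0416667⌋ = 20 → u.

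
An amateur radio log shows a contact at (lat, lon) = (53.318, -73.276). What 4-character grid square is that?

FO33

Add 180° to longitude and 90° to latitude: 106.72, 143.32.
Field: 106.72/20 → 5 → F, 143.32/10 → 14 → O; chars FO.
Square: 6.72/2 → 3, 3.32/1 → 3; chars 33.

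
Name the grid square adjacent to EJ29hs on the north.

EJ29ht

Latitude subsquare s = 18; +1 → 19 = t.
The longitude characters are unchanged.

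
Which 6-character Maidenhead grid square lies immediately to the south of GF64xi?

GF64xh

Latitude subsquare i = 8; −1 → 7 = h.
The longitude characters are unchanged.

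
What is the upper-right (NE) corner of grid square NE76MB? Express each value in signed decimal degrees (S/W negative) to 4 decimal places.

-43.9167, 95.0833

Field N=13, E=4: +13·20° lon, +4·10° lat → SW at lon 80°, lat -50°.
Square 7, 6: +7·2° lon, +6·1° lat → SW at lon 94°, lat -44°.
Subsquare m=12, b=1: +12·0.0833333° lon, +1·0.0416667° lat → SW at lon 95°, lat -43.9583°.
Cell spans 0.0833333° lon × 0.0416667° lat. NE corner is SW corner plus one full cell.
latitude -43.9167, longitude 95.0833.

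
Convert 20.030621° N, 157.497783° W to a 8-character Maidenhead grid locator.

Add 180° to longitude and 90° to latitude: 22.50222, 110.03062.
Field (20°×10°, letters A–R): 22.50222/20 → 1 → B, 110.03062/10 → 11 → L; chars BL.
Square (2°×1°, digits 0–9): 2.50222/2 → 1, 0.03062/1 → 0; chars 10.
Subsquare (5′×2.5′, letters a–x): 0.50222/0.0833333 → 6 → g, 0.03062/0.0416667 → 0 → a; chars ga.
Extended square (30″×15″, digits 0–9): 0.00222/0.00833333 → 0, 0.03062/0.00416667 → 7; chars 07.

BL10ga07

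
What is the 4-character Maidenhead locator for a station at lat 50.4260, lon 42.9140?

Add 180° to longitude and 90° to latitude: 222.91, 140.43.
Field: 222.91/20 → 11 → L, 140.43/10 → 14 → O; chars LO.
Square: 2.91/2 → 1, 0.43/1 → 0; chars 10.

LO10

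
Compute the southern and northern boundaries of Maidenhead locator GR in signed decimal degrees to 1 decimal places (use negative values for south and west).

80.0, 90.0

Field G=6, R=17: +6·20° lon, +17·10° lat → SW at lon -60°, lat 80°.
Cell spans 20° lon × 10° lat.
south 80.0, north 90.0.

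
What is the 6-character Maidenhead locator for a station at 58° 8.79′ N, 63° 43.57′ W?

FO88dd

Shift to the Maidenhead origin (180°W, 90°S): lon 116.2738, lat 148.1465.
Field (20°×10°, letters A–R): 116.2738/20 → 5 → F, 148.1465/10 → 14 → O; chars FO.
Square (2°×1°, digits 0–9): 16.2738/2 → 8, 8.1465/1 → 8; chars 88.
Subsquare (5′×2.5′, letters a–x): 0.2738/0.0833333 → 3 → d, 0.1465/0.0416667 → 3 → d; chars dd.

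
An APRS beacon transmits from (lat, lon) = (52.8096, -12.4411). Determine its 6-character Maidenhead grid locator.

Add 180° to longitude and 90° to latitude: 167.5589, 142.8096.
Field: lon ⌊167.5589/20⌋ = 8 → I; lat ⌊142.8096/10⌋ = 14 → O.
Square: lon ⌊7.5589/2⌋ = 3; lat ⌊2.8096/1⌋ = 2.
Subsquare: lon ⌊1.5589/0.0833333⌋ = 18 → s; lat ⌊0.8096/0.0416667⌋ = 19 → t.

IO32st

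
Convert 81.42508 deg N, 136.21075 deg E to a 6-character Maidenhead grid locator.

PR81ck

Offset from 180°W / 90°S: lon 316.2107°, lat 171.4251°.
Field: 316.2107/20 → 15 → P, 171.4251/10 → 17 → R; chars PR.
Square: 16.2107/2 → 8, 1.4251/1 → 1; chars 81.
Subsquare: 0.2107/0.0833333 → 2 → c, 0.4251/0.0416667 → 10 → k; chars ck.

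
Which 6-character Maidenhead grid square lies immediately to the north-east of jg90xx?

KG01aa

Longitude subsquare x = 23; +1 → 24, wraps to 0 = a, carry into square.
Longitude square 9; +1 → 10, wraps to 0, carry into field.
Longitude field J = 9; +1 → 10 = K.
Latitude subsquare x = 23; +1 → 24, wraps to 0 = a, carry into square.
Latitude square 0; +1 → 1.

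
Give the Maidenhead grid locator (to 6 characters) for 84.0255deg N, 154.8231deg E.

QR74ja

Shift to the Maidenhead origin (180°W, 90°S): lon 334.8231, lat 174.0255.
Field: 334.8231/20 → 16 → Q, 174.0255/10 → 17 → R; chars QR.
Square: 14.8231/2 → 7, 4.0255/1 → 4; chars 74.
Subsquare: 0.8231/0.0833333 → 9 → j, 0.0255/0.0416667 → 0 → a; chars ja.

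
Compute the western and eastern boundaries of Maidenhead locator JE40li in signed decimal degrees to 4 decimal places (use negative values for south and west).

8.9167, 9.0000

Field J=9, E=4: +9·20° lon, +4·10° lat → SW at lon 0°, lat -50°.
Square 4, 0: +4·2° lon, +0·1° lat → SW at lon 8°, lat -50°.
Subsquare l=11, i=8: +11·0.0833333° lon, +8·0.0416667° lat → SW at lon 8.91667°, lat -49.6667°.
Cell spans 0.0833333° lon × 0.0416667° lat.
west 8.9167, east 9.0000.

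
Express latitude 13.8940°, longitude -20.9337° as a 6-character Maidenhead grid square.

Offset from 180°W / 90°S: lon 159.0663°, lat 103.8940°.
Field: 159.0663/20 → 7 → H, 103.8940/10 → 10 → K; chars HK.
Square: 19.0663/2 → 9, 3.8940/1 → 3; chars 93.
Subsquare: 1.0663/0.0833333 → 12 → m, 0.8940/0.0416667 → 21 → v; chars mv.

HK93mv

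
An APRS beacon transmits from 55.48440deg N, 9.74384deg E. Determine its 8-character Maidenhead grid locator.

JO45ul96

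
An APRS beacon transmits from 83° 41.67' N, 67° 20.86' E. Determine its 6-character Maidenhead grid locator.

MR33qq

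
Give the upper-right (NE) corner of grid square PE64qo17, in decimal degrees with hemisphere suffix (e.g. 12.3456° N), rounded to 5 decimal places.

45.38333° S, 133.35000° E

Field P=15, E=4: +15·20° lon, +4·10° lat → SW at lon 120°, lat -50°.
Square 6, 4: +6·2° lon, +4·1° lat → SW at lon 132°, lat -46°.
Subsquare q=16, o=14: +16·0.0833333° lon, +14·0.0416667° lat → SW at lon 133.333°, lat -45.4167°.
Extended square 1, 7: +1·0.00833333° lon, +7·0.00416667° lat → SW at lon 133.342°, lat -45.3875°.
Cell spans 0.00833333° lon × 0.00416667° lat. NE corner is SW corner plus one full cell.
latitude 45.38333° S, longitude 133.35000° E.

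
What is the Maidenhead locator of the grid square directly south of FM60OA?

FL69ox

Latitude subsquare a = 0; −1 → -1, wraps to 23 = x, carry into square.
Latitude square 0; −1 → -1, wraps to 9, carry into field.
Latitude field M = 12; −1 → 11 = L.
The longitude characters are unchanged.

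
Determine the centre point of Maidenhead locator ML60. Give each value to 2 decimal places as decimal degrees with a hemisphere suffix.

20.50° N, 73.00° E

Field M=12, L=11: +12·20° lon, +11·10° lat → SW at lon 60°, lat 20°.
Square 6, 0: +6·2° lon, +0·1° lat → SW at lon 72°, lat 20°.
Cell spans 2° lon × 1° lat. Centre is SW corner plus half of each.
latitude 20.50° N, longitude 73.00° E.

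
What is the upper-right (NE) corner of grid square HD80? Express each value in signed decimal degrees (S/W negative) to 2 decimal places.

-59.00, -22.00

Field H=7, D=3: +7·20° lon, +3·10° lat → SW at lon -40°, lat -60°.
Square 8, 0: +8·2° lon, +0·1° lat → SW at lon -24°, lat -60°.
Cell spans 2° lon × 1° lat. NE corner is SW corner plus one full cell.
latitude -59.00, longitude -22.00.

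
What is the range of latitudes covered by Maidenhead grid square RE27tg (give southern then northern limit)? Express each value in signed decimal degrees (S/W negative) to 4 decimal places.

-42.7500, -42.7083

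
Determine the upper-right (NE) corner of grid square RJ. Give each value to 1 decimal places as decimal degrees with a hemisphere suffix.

10.0° N, 180.0° E

Field R=17, J=9: +17·20° lon, +9·10° lat → SW at lon 160°, lat 0°.
Cell spans 20° lon × 10° lat. NE corner is SW corner plus one full cell.
latitude 10.0° N, longitude 180.0° E.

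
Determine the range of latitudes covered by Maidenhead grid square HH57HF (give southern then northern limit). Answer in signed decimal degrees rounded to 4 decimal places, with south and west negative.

Field H=7, H=7: +7·20° lon, +7·10° lat → SW at lon -40°, lat -20°.
Square 5, 7: +5·2° lon, +7·1° lat → SW at lon -30°, lat -13°.
Subsquare h=7, f=5: +7·0.0833333° lon, +5·0.0416667° lat → SW at lon -29.4167°, lat -12.7917°.
Cell spans 0.0833333° lon × 0.0416667° lat.
south -12.7917, north -12.7500.

-12.7917, -12.7500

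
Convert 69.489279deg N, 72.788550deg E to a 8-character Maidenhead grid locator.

MP69jl47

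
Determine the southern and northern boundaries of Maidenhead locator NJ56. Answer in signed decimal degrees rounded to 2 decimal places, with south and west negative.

Field N=13, J=9: +13·20° lon, +9·10° lat → SW at lon 80°, lat 0°.
Square 5, 6: +5·2° lon, +6·1° lat → SW at lon 90°, lat 6°.
Cell spans 2° lon × 1° lat.
south 6.00, north 7.00.

6.00, 7.00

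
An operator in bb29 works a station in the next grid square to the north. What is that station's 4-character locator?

BC20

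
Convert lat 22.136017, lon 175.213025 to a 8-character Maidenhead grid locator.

RL72od52

Offset from 180°W / 90°S: lon 355.21303°, lat 112.13602°.
Field: lon ⌊355.21303/20⌋ = 17 → R; lat ⌊112.13602/10⌋ = 11 → L.
Square: lon ⌊15.21303/2⌋ = 7; lat ⌊2.13602/1⌋ = 2.
Subsquare: lon ⌊1.21303/0.0833333⌋ = 14 → o; lat ⌊0.13602/0.0416667⌋ = 3 → d.
Extended square: lon ⌊0.04636/0.00833333⌋ = 5; lat ⌊0.01102/0.00416667⌋ = 2.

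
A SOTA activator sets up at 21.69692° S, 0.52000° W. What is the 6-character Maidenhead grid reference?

IG98rh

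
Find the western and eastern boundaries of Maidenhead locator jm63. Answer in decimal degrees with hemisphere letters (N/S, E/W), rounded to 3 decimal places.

12.000° E, 14.000° E

Field J=9, M=12: +9·20° lon, +12·10° lat → SW at lon 0°, lat 30°.
Square 6, 3: +6·2° lon, +3·1° lat → SW at lon 12°, lat 33°.
Cell spans 2° lon × 1° lat.
west 12.000° E, east 14.000° E.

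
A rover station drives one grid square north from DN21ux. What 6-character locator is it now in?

DN22ua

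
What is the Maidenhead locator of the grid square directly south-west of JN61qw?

Longitude subsquare q = 16; −1 → 15 = p.
Latitude subsquare w = 22; −1 → 21 = v.

JN61pv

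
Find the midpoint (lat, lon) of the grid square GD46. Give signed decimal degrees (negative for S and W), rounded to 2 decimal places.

-53.50, -51.00

Field G=6, D=3: +6·20° lon, +3·10° lat → SW at lon -60°, lat -60°.
Square 4, 6: +4·2° lon, +6·1° lat → SW at lon -52°, lat -54°.
Cell spans 2° lon × 1° lat. Centre is SW corner plus half of each.
latitude -53.50, longitude -51.00.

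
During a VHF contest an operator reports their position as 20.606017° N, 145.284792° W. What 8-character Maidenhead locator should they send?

Shift to the Maidenhead origin (180°W, 90°S): lon 34.71521, lat 110.60602.
Field: lon ⌊34.71521/20⌋ = 1 → B; lat ⌊110.60602/10⌋ = 11 → L.
Square: lon ⌊14.71521/2⌋ = 7; lat ⌊0.60602/1⌋ = 0.
Subsquare: lon ⌊0.71521/0.0833333⌋ = 8 → i; lat ⌊0.60602/0.0416667⌋ = 14 → o.
Extended square: lon ⌊0.04854/0.00833333⌋ = 5; lat ⌊0.02268/0.00416667⌋ = 5.

BL70io55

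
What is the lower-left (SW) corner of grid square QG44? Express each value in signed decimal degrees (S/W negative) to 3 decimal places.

-26.000, 148.000

Field Q=16, G=6: +16·20° lon, +6·10° lat → SW at lon 140°, lat -30°.
Square 4, 4: +4·2° lon, +4·1° lat → SW at lon 148°, lat -26°.
latitude -26.000, longitude 148.000.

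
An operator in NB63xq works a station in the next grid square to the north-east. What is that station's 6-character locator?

NB73ar

Longitude subsquare x = 23; +1 → 24, wraps to 0 = a, carry into square.
Longitude square 6; +1 → 7.
Latitude subsquare q = 16; +1 → 17 = r.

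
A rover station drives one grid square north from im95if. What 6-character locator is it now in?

Latitude subsquare f = 5; +1 → 6 = g.
The longitude characters are unchanged.

IM95ig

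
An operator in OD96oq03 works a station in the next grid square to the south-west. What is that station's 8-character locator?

Longitude extended square 0; −1 → -1, wraps to 9, carry into subsquare.
Longitude subsquare o = 14; −1 → 13 = n.
Latitude extended square 3; −1 → 2.

OD96nq92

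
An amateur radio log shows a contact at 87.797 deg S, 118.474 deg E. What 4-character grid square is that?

Add 180° to longitude and 90° to latitude: 298.47, 2.20.
Field (20°×10°, letters A–R): lon ⌊298.47/20⌋ = 14 → O; lat ⌊2.20/10⌋ = 0 → A.
Square (2°×1°, digits 0–9): lon ⌊18.47/2⌋ = 9; lat ⌊2.20/1⌋ = 2.

OA92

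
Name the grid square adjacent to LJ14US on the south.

Latitude subsquare s = 18; −1 → 17 = r.
The longitude characters are unchanged.

LJ14ur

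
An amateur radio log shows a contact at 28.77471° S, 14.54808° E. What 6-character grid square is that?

Shift to the Maidenhead origin (180°W, 90°S): lon 194.5481, lat 61.2253.
Field: lon ⌊194.5481/20⌋ = 9 → J; lat ⌊61.2253/10⌋ = 6 → G.
Square: lon ⌊14.5481/2⌋ = 7; lat ⌊1.2253/1⌋ = 1.
Subsquare: lon ⌊0.5481/0.0833333⌋ = 6 → g; lat ⌊0.2253/0.0416667⌋ = 5 → f.

JG71gf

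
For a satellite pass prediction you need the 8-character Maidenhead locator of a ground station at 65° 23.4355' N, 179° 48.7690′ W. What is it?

Offset from 180°W / 90°S: lon 0.18718°, lat 155.39059°.
Field: lon ⌊0.18718/20⌋ = 0 → A; lat ⌊155.39059/10⌋ = 15 → P.
Square: lon ⌊0.18718/2⌋ = 0; lat ⌊5.39059/1⌋ = 5.
Subsquare: lon ⌊0.18718/0.0833333⌋ = 2 → c; lat ⌊0.39059/0.0416667⌋ = 9 → j.
Extended square: lon ⌊0.02052/0.00833333⌋ = 2; lat ⌊0.01559/0.00416667⌋ = 3.

AP05cj23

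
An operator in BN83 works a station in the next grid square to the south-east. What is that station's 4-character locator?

BN92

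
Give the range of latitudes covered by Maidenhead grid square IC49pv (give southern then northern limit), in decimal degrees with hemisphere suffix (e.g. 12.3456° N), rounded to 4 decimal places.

Field I=8, C=2: +8·20° lon, +2·10° lat → SW at lon -20°, lat -70°.
Square 4, 9: +4·2° lon, +9·1° lat → SW at lon -12°, lat -61°.
Subsquare p=15, v=21: +15·0.0833333° lon, +21·0.0416667° lat → SW at lon -10.75°, lat -60.125°.
Cell spans 0.0833333° lon × 0.0416667° lat.
south 60.1250° S, north 60.0833° S.

60.1250° S, 60.0833° S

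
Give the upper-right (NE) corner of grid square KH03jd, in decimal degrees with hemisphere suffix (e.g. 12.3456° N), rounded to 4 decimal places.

Field K=10, H=7: +10·20° lon, +7·10° lat → SW at lon 20°, lat -20°.
Square 0, 3: +0·2° lon, +3·1° lat → SW at lon 20°, lat -17°.
Subsquare j=9, d=3: +9·0.0833333° lon, +3·0.0416667° lat → SW at lon 20.75°, lat -16.875°.
Cell spans 0.0833333° lon × 0.0416667° lat. NE corner is SW corner plus one full cell.
latitude 16.8333° S, longitude 20.8333° E.

16.8333° S, 20.8333° E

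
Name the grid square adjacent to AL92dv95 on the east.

AL92ev05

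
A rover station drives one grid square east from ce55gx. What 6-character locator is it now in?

CE55hx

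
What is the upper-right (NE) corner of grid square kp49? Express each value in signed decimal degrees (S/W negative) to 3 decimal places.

70.000, 30.000

Field K=10, P=15: +10·20° lon, +15·10° lat → SW at lon 20°, lat 60°.
Square 4, 9: +4·2° lon, +9·1° lat → SW at lon 28°, lat 69°.
Cell spans 2° lon × 1° lat. NE corner is SW corner plus one full cell.
latitude 70.000, longitude 30.000.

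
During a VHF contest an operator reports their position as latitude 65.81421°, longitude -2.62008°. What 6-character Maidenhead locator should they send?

IP85qt

Shift to the Maidenhead origin (180°W, 90°S): lon 177.3799, lat 155.8142.
Field: 177.3799/20 → 8 → I, 155.8142/10 → 15 → P; chars IP.
Square: 17.3799/2 → 8, 5.8142/1 → 5; chars 85.
Subsquare: 1.3799/0.0833333 → 16 → q, 0.8142/0.0416667 → 19 → t; chars qt.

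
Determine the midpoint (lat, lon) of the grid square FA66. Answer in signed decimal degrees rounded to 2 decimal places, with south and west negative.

Field F=5, A=0: +5·20° lon, +0·10° lat → SW at lon -80°, lat -90°.
Square 6, 6: +6·2° lon, +6·1° lat → SW at lon -68°, lat -84°.
Cell spans 2° lon × 1° lat. Centre is SW corner plus half of each.
latitude -83.50, longitude -67.00.

-83.50, -67.00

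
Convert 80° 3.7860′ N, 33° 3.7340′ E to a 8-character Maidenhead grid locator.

Shift to the Maidenhead origin (180°W, 90°S): lon 213.06223, lat 170.06310.
Field: lon ⌊213.06223/20⌋ = 10 → K; lat ⌊170.06310/10⌋ = 17 → R.
Square: lon ⌊13.06223/2⌋ = 6; lat ⌊0.06310/1⌋ = 0.
Subsquare: lon ⌊1.06223/0.0833333⌋ = 12 → m; lat ⌊0.06310/0.0416667⌋ = 1 → b.
Extended square: lon ⌊0.06223/0.00833333⌋ = 7; lat ⌊0.02143/0.00416667⌋ = 5.

KR60mb75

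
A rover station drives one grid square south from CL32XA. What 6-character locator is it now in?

CL31xx

Latitude subsquare a = 0; −1 → -1, wraps to 23 = x, carry into square.
Latitude square 2; −1 → 1.
The longitude characters are unchanged.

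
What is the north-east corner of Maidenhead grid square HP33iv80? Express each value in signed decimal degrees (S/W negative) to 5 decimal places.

63.87917, -33.25833

Field H=7, P=15: +7·20° lon, +15·10° lat → SW at lon -40°, lat 60°.
Square 3, 3: +3·2° lon, +3·1° lat → SW at lon -34°, lat 63°.
Subsquare i=8, v=21: +8·0.0833333° lon, +21·0.0416667° lat → SW at lon -33.3333°, lat 63.875°.
Extended square 8, 0: +8·0.00833333° lon, +0·0.00416667° lat → SW at lon -33.2667°, lat 63.875°.
Cell spans 0.00833333° lon × 0.00416667° lat. NE corner is SW corner plus one full cell.
latitude 63.87917, longitude -33.25833.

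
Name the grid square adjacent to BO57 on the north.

BO58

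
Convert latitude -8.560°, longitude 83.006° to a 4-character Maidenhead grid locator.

Shift to the Maidenhead origin (180°W, 90°S): lon 263.01, lat 81.44.
Field (20°×10°, letters A–R): lon ⌊263.01/20⌋ = 13 → N; lat ⌊81.44/10⌋ = 8 → I.
Square (2°×1°, digits 0–9): lon ⌊3.01/2⌋ = 1; lat ⌊1.44/1⌋ = 1.

NI11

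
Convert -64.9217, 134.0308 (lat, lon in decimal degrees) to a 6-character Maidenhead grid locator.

PC75ab

Shift to the Maidenhead origin (180°W, 90°S): lon 314.0308, lat 25.0783.
Field: lon ⌊314.0308/20⌋ = 15 → P; lat ⌊25.0783/10⌋ = 2 → C.
Square: lon ⌊14.0308/2⌋ = 7; lat ⌊5.0783/1⌋ = 5.
Subsquare: lon ⌊0.0308/0.0833333⌋ = 0 → a; lat ⌊0.0783/0.0416667⌋ = 1 → b.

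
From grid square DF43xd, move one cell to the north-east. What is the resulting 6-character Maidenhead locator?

Longitude subsquare x = 23; +1 → 24, wraps to 0 = a, carry into square.
Longitude square 4; +1 → 5.
Latitude subsquare d = 3; +1 → 4 = e.

DF53ae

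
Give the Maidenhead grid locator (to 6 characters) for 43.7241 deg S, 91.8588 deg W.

Shift to the Maidenhead origin (180°W, 90°S): lon 88.1412, lat 46.2759.
Field: 88.1412/20 → 4 → E, 46.2759/10 → 4 → E; chars EE.
Square: 8.1412/2 → 4, 6.2759/1 → 6; chars 46.
Subsquare: 0.1412/0.0833333 → 1 → b, 0.2759/0.0416667 → 6 → g; chars bg.

EE46bg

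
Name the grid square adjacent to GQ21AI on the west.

GQ11xi

Longitude subsquare a = 0; −1 → -1, wraps to 23 = x, carry into square.
Longitude square 2; −1 → 1.
The latitude characters are unchanged.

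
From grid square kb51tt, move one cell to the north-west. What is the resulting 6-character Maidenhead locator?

KB51su

Longitude subsquare t = 19; −1 → 18 = s.
Latitude subsquare t = 19; +1 → 20 = u.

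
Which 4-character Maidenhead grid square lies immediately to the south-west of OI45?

Longitude square 4; −1 → 3.
Latitude square 5; −1 → 4.

OI34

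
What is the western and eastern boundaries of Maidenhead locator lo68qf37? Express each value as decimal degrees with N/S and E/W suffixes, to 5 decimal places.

53.35833° E, 53.36667° E

Field L=11, O=14: +11·20° lon, +14·10° lat → SW at lon 40°, lat 50°.
Square 6, 8: +6·2° lon, +8·1° lat → SW at lon 52°, lat 58°.
Subsquare q=16, f=5: +16·0.0833333° lon, +5·0.0416667° lat → SW at lon 53.3333°, lat 58.2083°.
Extended square 3, 7: +3·0.00833333° lon, +7·0.00416667° lat → SW at lon 53.3583°, lat 58.2375°.
Cell spans 0.00833333° lon × 0.00416667° lat.
west 53.35833° E, east 53.36667° E.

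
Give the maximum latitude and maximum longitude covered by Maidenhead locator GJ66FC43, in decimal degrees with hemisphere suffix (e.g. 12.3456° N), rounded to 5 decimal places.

6.10000° N, 47.54167° W

Field G=6, J=9: +6·20° lon, +9·10° lat → SW at lon -60°, lat 0°.
Square 6, 6: +6·2° lon, +6·1° lat → SW at lon -48°, lat 6°.
Subsquare f=5, c=2: +5·0.0833333° lon, +2·0.0416667° lat → SW at lon -47.5833°, lat 6.08333°.
Extended square 4, 3: +4·0.00833333° lon, +3·0.00416667° lat → SW at lon -47.55°, lat 6.09583°.
Cell spans 0.00833333° lon × 0.00416667° lat. NE corner is SW corner plus one full cell.
latitude 6.10000° N, longitude 47.54167° W.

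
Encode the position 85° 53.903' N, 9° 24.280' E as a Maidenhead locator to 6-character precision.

Add 180° to longitude and 90° to latitude: 189.4047, 175.8984.
Field: lon ⌊189.4047/20⌋ = 9 → J; lat ⌊175.8984/10⌋ = 17 → R.
Square: lon ⌊9.4047/2⌋ = 4; lat ⌊5.8984/1⌋ = 5.
Subsquare: lon ⌊1.4047/0.0833333⌋ = 16 → q; lat ⌊0.8984/0.0416667⌋ = 21 → v.

JR45qv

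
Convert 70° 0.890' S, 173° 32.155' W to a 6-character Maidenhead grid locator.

Offset from 180°W / 90°S: lon 6.4641°, lat 19.9852°.
Field (20°×10°, letters A–R): lon ⌊6.4641/20⌋ = 0 → A; lat ⌊19.9852/10⌋ = 1 → B.
Square (2°×1°, digits 0–9): lon ⌊6.4641/2⌋ = 3; lat ⌊9.9852/1⌋ = 9.
Subsquare (5′×2.5′, letters a–x): lon ⌊0.4641/0.0833333⌋ = 5 → f; lat ⌊0.9852/0.0416667⌋ = 23 → x.

AB39fx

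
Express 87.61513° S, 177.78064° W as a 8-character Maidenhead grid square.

Offset from 180°W / 90°S: lon 2.21936°, lat 2.38487°.
Field: lon ⌊2.21936/20⌋ = 0 → A; lat ⌊2.38487/10⌋ = 0 → A.
Square: lon ⌊2.21936/2⌋ = 1; lat ⌊2.38487/1⌋ = 2.
Subsquare: lon ⌊0.21936/0.0833333⌋ = 2 → c; lat ⌊0.38487/0.0416667⌋ = 9 → j.
Extended square: lon ⌊0.05269/0.00833333⌋ = 6; lat ⌊0.00987/0.00416667⌋ = 2.

AA12cj62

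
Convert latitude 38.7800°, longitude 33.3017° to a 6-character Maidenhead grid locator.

Shift to the Maidenhead origin (180°W, 90°S): lon 213.3017, lat 128.7800.
Field (20°×10°, letters A–R): lon ⌊213.3017/20⌋ = 10 → K; lat ⌊128.7800/10⌋ = 12 → M.
Square (2°×1°, digits 0–9): lon ⌊13.3017/2⌋ = 6; lat ⌊8.7800/1⌋ = 8.
Subsquare (5′×2.5′, letters a–x): lon ⌊1.3017/0.0833333⌋ = 15 → p; lat ⌊0.7800/0.0416667⌋ = 18 → s.

KM68ps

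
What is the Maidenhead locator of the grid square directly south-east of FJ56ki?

FJ56lh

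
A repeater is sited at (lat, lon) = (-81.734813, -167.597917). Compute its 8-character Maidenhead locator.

AA68eg83

Add 180° to longitude and 90° to latitude: 12.40208, 8.26519.
Field: 12.40208/20 → 0 → A, 8.26519/10 → 0 → A; chars AA.
Square: 12.40208/2 → 6, 8.26519/1 → 8; chars 68.
Subsquare: 0.40208/0.0833333 → 4 → e, 0.26519/0.0416667 → 6 → g; chars eg.
Extended square: 0.06875/0.00833333 → 8, 0.01519/0.00416667 → 3; chars 83.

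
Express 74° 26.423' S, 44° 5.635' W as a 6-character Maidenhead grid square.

Offset from 180°W / 90°S: lon 135.9061°, lat 15.5596°.
Field (20°×10°, letters A–R): 135.9061/20 → 6 → G, 15.5596/10 → 1 → B; chars GB.
Square (2°×1°, digits 0–9): 15.9061/2 → 7, 5.5596/1 → 5; chars 75.
Subsquare (5′×2.5′, letters a–x): 1.9061/0.0833333 → 22 → w, 0.5596/0.0416667 → 13 → n; chars wn.

GB75wn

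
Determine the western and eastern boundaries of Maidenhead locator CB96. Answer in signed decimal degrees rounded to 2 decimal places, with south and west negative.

-122.00, -120.00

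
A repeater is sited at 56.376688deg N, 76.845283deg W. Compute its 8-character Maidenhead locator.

FO16nj80

Shift to the Maidenhead origin (180°W, 90°S): lon 103.15472, lat 146.37669.
Field (20°×10°, letters A–R): lon ⌊103.15472/20⌋ = 5 → F; lat ⌊146.37669/10⌋ = 14 → O.
Square (2°×1°, digits 0–9): lon ⌊3.15472/2⌋ = 1; lat ⌊6.37669/1⌋ = 6.
Subsquare (5′×2.5′, letters a–x): lon ⌊1.15472/0.0833333⌋ = 13 → n; lat ⌊0.37669/0.0416667⌋ = 9 → j.
Extended square (30″×15″, digits 0–9): lon ⌊0.07138/0.00833333⌋ = 8; lat ⌊0.00169/0.00416667⌋ = 0.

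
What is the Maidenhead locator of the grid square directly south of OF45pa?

Latitude subsquare a = 0; −1 → -1, wraps to 23 = x, carry into square.
Latitude square 5; −1 → 4.
The longitude characters are unchanged.

OF44px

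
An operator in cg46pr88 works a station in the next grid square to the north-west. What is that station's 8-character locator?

CG46pr79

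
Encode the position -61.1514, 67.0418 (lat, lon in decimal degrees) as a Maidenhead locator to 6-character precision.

Shift to the Maidenhead origin (180°W, 90°S): lon 247.0418, lat 28.8486.
Field: 247.0418/20 → 12 → M, 28.8486/10 → 2 → C; chars MC.
Square: 7.0418/2 → 3, 8.8486/1 → 8; chars 38.
Subsquare: 1.0418/0.0833333 → 12 → m, 0.8486/0.0416667 → 20 → u; chars mu.

MC38mu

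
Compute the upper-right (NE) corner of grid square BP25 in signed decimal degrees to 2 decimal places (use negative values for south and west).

66.00, -154.00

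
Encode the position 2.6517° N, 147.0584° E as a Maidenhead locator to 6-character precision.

QJ32mp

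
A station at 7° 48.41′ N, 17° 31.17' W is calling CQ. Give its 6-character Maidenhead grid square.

Shift to the Maidenhead origin (180°W, 90°S): lon 162.4805, lat 97.8068.
Field (20°×10°, letters A–R): lon ⌊162.4805/20⌋ = 8 → I; lat ⌊97.8068/10⌋ = 9 → J.
Square (2°×1°, digits 0–9): lon ⌊2.4805/2⌋ = 1; lat ⌊7.8068/1⌋ = 7.
Subsquare (5′×2.5′, letters a–x): lon ⌊0.4805/0.0833333⌋ = 5 → f; lat ⌊0.8068/0.0416667⌋ = 19 → t.

IJ17ft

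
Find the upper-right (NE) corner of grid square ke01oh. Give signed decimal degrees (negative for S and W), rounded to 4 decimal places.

-48.6667, 21.2500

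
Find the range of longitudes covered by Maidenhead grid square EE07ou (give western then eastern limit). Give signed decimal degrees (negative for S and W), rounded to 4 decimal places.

Field E=4, E=4: +4·20° lon, +4·10° lat → SW at lon -100°, lat -50°.
Square 0, 7: +0·2° lon, +7·1° lat → SW at lon -100°, lat -43°.
Subsquare o=14, u=20: +14·0.0833333° lon, +20·0.0416667° lat → SW at lon -98.8333°, lat -42.1667°.
Cell spans 0.0833333° lon × 0.0416667° lat.
west -98.8333, east -98.7500.

-98.8333, -98.7500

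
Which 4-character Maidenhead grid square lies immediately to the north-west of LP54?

LP45

Longitude square 5; −1 → 4.
Latitude square 4; +1 → 5.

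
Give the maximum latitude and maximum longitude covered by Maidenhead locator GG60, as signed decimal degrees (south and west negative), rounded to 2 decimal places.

-29.00, -46.00

Field G=6, G=6: +6·20° lon, +6·10° lat → SW at lon -60°, lat -30°.
Square 6, 0: +6·2° lon, +0·1° lat → SW at lon -48°, lat -30°.
Cell spans 2° lon × 1° lat. NE corner is SW corner plus one full cell.
latitude -29.00, longitude -46.00.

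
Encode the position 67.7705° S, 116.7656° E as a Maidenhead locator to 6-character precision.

OC82jf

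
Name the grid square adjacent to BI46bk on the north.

Latitude subsquare k = 10; +1 → 11 = l.
The longitude characters are unchanged.

BI46bl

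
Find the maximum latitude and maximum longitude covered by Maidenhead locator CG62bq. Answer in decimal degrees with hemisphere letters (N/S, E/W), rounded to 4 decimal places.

27.2917° S, 127.8333° W

Field C=2, G=6: +2·20° lon, +6·10° lat → SW at lon -140°, lat -30°.
Square 6, 2: +6·2° lon, +2·1° lat → SW at lon -128°, lat -28°.
Subsquare b=1, q=16: +1·0.0833333° lon, +16·0.0416667° lat → SW at lon -127.917°, lat -27.3333°.
Cell spans 0.0833333° lon × 0.0416667° lat. NE corner is SW corner plus one full cell.
latitude 27.2917° S, longitude 127.8333° W.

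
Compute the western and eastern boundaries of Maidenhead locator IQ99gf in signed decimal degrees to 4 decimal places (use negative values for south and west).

-1.5000, -1.4167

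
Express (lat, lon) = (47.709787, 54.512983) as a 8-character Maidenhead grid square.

Add 180° to longitude and 90° to latitude: 234.51298, 137.70979.
Field (20°×10°, letters A–R): 234.51298/20 → 11 → L, 137.70979/10 → 13 → N; chars LN.
Square (2°×1°, digits 0–9): 14.51298/2 → 7, 7.70979/1 → 7; chars 77.
Subsquare (5′×2.5′, letters a–x): 0.51298/0.0833333 → 6 → g, 0.70979/0.0416667 → 17 → r; chars gr.
Extended square (30″×15″, digits 0–9): 0.01298/0.00833333 → 1, 0.00145/0.00416667 → 0; chars 10.

LN77gr10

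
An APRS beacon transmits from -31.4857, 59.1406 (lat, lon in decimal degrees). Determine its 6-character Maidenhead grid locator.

Shift to the Maidenhead origin (180°W, 90°S): lon 239.1406, lat 58.5143.
Field: lon ⌊239.1406/20⌋ = 11 → L; lat ⌊58.5143/10⌋ = 5 → F.
Square: lon ⌊19.1406/2⌋ = 9; lat ⌊8.5143/1⌋ = 8.
Subsquare: lon ⌊1.1406/0.0833333⌋ = 13 → n; lat ⌊0.5143/0.0416667⌋ = 12 → m.

LF98nm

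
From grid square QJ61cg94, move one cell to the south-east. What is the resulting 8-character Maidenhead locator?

QJ61dg03

Longitude extended square 9; +1 → 10, wraps to 0, carry into subsquare.
Longitude subsquare c = 2; +1 → 3 = d.
Latitude extended square 4; −1 → 3.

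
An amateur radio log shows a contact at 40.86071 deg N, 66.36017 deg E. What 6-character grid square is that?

MN30eu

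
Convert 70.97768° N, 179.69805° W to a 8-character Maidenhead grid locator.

AQ00dx64

Shift to the Maidenhead origin (180°W, 90°S): lon 0.30195, lat 160.97768.
Field (20°×10°, letters A–R): lon ⌊0.30195/20⌋ = 0 → A; lat ⌊160.97768/10⌋ = 16 → Q.
Square (2°×1°, digits 0–9): lon ⌊0.30195/2⌋ = 0; lat ⌊0.97768/1⌋ = 0.
Subsquare (5′×2.5′, letters a–x): lon ⌊0.30195/0.0833333⌋ = 3 → d; lat ⌊0.97768/0.0416667⌋ = 23 → x.
Extended square (30″×15″, digits 0–9): lon ⌊0.05195/0.00833333⌋ = 6; lat ⌊0.01935/0.00416667⌋ = 4.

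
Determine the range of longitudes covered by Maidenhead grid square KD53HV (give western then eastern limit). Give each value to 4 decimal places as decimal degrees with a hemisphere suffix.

30.5833° E, 30.6667° E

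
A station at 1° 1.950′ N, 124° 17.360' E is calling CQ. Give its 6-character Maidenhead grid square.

Shift to the Maidenhead origin (180°W, 90°S): lon 304.2893, lat 91.0325.
Field (20°×10°, letters A–R): lon ⌊304.2893/20⌋ = 15 → P; lat ⌊91.0325/10⌋ = 9 → J.
Square (2°×1°, digits 0–9): lon ⌊4.2893/2⌋ = 2; lat ⌊1.0325/1⌋ = 1.
Subsquare (5′×2.5′, letters a–x): lon ⌊0.2893/0.0833333⌋ = 3 → d; lat ⌊0.0325/0.0416667⌋ = 0 → a.

PJ21da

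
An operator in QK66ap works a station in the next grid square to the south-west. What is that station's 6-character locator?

QK56xo

Longitude subsquare a = 0; −1 → -1, wraps to 23 = x, carry into square.
Longitude square 6; −1 → 5.
Latitude subsquare p = 15; −1 → 14 = o.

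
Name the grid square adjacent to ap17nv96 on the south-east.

Longitude extended square 9; +1 → 10, wraps to 0, carry into subsquare.
Longitude subsquare n = 13; +1 → 14 = o.
Latitude extended square 6; −1 → 5.

AP17ov05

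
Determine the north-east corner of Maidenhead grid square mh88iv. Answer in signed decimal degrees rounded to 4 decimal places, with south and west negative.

-11.0833, 76.7500

Field M=12, H=7: +12·20° lon, +7·10° lat → SW at lon 60°, lat -20°.
Square 8, 8: +8·2° lon, +8·1° lat → SW at lon 76°, lat -12°.
Subsquare i=8, v=21: +8·0.0833333° lon, +21·0.0416667° lat → SW at lon 76.6667°, lat -11.125°.
Cell spans 0.0833333° lon × 0.0416667° lat. NE corner is SW corner plus one full cell.
latitude -11.0833, longitude 76.7500.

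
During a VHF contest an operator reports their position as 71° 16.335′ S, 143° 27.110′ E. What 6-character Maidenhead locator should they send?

QB18rr

Add 180° to longitude and 90° to latitude: 323.4518, 18.7278.
Field: lon ⌊323.4518/20⌋ = 16 → Q; lat ⌊18.7278/10⌋ = 1 → B.
Square: lon ⌊3.4518/2⌋ = 1; lat ⌊8.7278/1⌋ = 8.
Subsquare: lon ⌊1.4518/0.0833333⌋ = 17 → r; lat ⌊0.7278/0.0416667⌋ = 17 → r.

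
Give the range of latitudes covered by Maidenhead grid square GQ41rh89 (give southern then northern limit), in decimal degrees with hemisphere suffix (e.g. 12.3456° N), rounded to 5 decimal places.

71.32917° N, 71.33333° N

Field G=6, Q=16: +6·20° lon, +16·10° lat → SW at lon -60°, lat 70°.
Square 4, 1: +4·2° lon, +1·1° lat → SW at lon -52°, lat 71°.
Subsquare r=17, h=7: +17·0.0833333° lon, +7·0.0416667° lat → SW at lon -50.5833°, lat 71.2917°.
Extended square 8, 9: +8·0.00833333° lon, +9·0.00416667° lat → SW at lon -50.5167°, lat 71.3292°.
Cell spans 0.00833333° lon × 0.00416667° lat.
south 71.32917° N, north 71.33333° N.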